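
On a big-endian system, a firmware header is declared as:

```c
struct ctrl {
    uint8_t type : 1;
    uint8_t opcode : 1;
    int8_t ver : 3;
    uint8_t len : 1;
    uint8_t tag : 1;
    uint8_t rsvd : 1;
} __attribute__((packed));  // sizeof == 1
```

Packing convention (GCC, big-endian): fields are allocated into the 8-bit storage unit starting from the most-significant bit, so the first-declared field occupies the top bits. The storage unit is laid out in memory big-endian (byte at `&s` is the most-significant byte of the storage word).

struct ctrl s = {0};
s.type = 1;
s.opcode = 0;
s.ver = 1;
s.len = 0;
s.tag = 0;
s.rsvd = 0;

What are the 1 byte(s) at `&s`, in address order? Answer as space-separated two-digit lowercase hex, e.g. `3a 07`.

88

type (1b) val=1 bits=0x1 at bit 7: 0x80
opcode (1b) val=0 bits=0x0 at bit 6: 0x80
ver (3b) val=1 bits=0x1 at bit 3: 0x88
len (1b) val=0 bits=0x0 at bit 2: 0x88
tag (1b) val=0 bits=0x0 at bit 1: 0x88
rsvd (1b) val=0 bits=0x0 at bit 0: 0x88
word = 0x88 → big-endian bytes:
  [0]=0x88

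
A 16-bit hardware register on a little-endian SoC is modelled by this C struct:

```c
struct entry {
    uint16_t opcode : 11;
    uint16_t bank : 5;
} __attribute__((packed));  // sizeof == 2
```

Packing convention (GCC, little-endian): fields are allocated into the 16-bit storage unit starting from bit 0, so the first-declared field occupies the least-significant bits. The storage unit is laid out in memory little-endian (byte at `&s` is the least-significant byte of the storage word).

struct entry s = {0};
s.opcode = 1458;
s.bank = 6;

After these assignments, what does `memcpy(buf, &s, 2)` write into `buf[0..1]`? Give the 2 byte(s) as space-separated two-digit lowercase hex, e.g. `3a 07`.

b2 35

opcode (11b) val=1458 bits=0x5b2 at bit 0: 0x05b2
bank (5b) val=6 bits=0x6 at bit 11: 0x35b2
word = 0x35b2 → little-endian bytes:
  [0]=0xb2  [1]=0x35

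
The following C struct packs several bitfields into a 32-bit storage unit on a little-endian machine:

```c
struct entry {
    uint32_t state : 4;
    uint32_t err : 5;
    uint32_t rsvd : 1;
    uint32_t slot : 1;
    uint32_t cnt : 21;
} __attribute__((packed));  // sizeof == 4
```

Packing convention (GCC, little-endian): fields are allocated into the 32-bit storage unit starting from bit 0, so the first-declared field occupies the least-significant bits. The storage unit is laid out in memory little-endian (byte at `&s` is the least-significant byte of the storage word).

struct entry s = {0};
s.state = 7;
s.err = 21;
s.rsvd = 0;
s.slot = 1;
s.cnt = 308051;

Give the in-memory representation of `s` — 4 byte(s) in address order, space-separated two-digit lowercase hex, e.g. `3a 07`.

57 9d 9a 25

state (4b) val=7 bits=0x7 at bit 0: 0x00000007
err (5b) val=21 bits=0x15 at bit 4: 0x00000157
rsvd (1b) val=0 bits=0x0 at bit 9: 0x00000157
slot (1b) val=1 bits=0x1 at bit 10: 0x00000557
cnt (21b) val=308051 bits=0x4b353 at bit 11: 0x259a9d57
word = 0x259a9d57 → little-endian bytes:
  [0]=0x57  [1]=0x9d  [2]=0x9a  [3]=0x25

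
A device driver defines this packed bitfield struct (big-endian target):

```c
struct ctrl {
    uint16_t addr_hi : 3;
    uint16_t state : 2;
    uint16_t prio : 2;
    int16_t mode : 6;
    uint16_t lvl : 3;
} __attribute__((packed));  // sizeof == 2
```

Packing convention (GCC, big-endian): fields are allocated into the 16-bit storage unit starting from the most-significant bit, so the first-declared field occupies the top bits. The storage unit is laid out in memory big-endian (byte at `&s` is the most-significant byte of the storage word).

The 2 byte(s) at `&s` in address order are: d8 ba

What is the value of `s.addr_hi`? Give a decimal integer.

6

[0]=0xd8 [1]=0xba (big-endian) → word 0xd8ba
addr_hi [13+:3] = (word>>13) & 0x7 = 6  ←
state [11+:2] = (word>>11) & 0x3 = 3
prio [9+:2] = (word>>9) & 0x3 = 0
mode [3+:6] = (word>>3) & 0x3f = 23
lvl [0+:3] = (word>>0) & 0x7 = 2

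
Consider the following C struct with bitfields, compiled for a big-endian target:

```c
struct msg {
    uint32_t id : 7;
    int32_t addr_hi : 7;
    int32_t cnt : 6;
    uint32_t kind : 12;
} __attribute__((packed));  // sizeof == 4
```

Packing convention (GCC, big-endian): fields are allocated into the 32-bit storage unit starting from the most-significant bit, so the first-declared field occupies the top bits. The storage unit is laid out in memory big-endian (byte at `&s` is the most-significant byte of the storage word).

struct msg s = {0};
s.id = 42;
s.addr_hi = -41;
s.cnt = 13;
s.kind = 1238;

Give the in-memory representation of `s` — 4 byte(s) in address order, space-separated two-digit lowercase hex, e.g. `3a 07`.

id (7b) val=42 bits=0x2a at bit 25: 0x54000000
addr_hi (7b) val=-41 bits=0x57 at bit 18: 0x555c0000
cnt (6b) val=13 bits=0xd at bit 12: 0x555cd000
kind (12b) val=1238 bits=0x4d6 at bit 0: 0x555cd4d6
word = 0x555cd4d6 → big-endian bytes:
  [0]=0x55  [1]=0x5c  [2]=0xd4  [3]=0xd6

55 5c d4 d6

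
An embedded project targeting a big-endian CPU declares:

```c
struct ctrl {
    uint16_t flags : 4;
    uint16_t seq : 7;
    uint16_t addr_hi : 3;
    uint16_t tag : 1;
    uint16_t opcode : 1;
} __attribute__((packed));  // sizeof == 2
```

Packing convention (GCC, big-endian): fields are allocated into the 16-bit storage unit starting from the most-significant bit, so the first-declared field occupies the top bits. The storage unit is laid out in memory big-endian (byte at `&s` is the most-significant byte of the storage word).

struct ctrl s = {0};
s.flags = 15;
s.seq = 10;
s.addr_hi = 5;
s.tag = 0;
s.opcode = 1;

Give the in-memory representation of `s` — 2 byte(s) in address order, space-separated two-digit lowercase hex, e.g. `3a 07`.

f1 55

[12+:4] flags=15 & 0xf = 0xf; word=0xf000
[5+:7] seq=10 & 0x7f = 0xa; word=0xf140
[2+:3] addr_hi=5 & 0x7 = 0x5; word=0xf154
[1+:1] tag=0 & 0x1 = 0x0; word=0xf154
[0+:1] opcode=1 & 0x1 = 0x1; word=0xf155
word = 0xf155 → big-endian bytes:
  [0]=0xf1  [1]=0x55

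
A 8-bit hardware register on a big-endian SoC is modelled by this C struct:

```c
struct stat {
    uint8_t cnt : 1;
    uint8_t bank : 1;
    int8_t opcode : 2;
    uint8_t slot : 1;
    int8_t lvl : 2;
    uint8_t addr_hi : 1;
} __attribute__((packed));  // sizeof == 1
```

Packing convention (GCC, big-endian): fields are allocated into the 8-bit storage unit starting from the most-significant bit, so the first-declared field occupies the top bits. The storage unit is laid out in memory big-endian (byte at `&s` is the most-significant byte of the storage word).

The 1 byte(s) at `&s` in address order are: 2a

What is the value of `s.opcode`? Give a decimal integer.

-2

[0]=0x2a (big-endian) → word 0x2a
cnt:1 @ bit 7 → (0x2a>>7)&0x1 = 0x0
bank:1 @ bit 6 → (0x2a>>6)&0x1 = 0x0
opcode:2 @ bit 4 → (0x2a>>4)&0x3 = 0x2  ←
slot:1 @ bit 3 → (0x2a>>3)&0x1 = 0x1
lvl:2 @ bit 1 → (0x2a>>1)&0x3 = 0x1
addr_hi:1 @ bit 0 → (0x2a>>0)&0x1 = 0x0
opcode signed 2b, MSB=1: 2 - 4 = -2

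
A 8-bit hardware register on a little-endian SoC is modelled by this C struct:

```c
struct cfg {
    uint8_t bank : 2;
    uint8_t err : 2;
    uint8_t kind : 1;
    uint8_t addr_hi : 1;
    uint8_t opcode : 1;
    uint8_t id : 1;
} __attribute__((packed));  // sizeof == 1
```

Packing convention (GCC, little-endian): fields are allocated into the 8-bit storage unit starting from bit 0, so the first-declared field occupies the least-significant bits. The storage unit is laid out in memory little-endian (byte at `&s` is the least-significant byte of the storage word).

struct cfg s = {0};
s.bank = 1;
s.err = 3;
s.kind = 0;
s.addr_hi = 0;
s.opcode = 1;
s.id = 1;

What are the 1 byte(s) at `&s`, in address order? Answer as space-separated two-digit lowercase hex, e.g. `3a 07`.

cd

bank:2 = 1 → 0x1 << 0 → word 0x01
err:2 = 3 → 0x3 << 2 → word 0x0d
kind:1 = 0 → 0x0 << 4 → word 0x0d
addr_hi:1 = 0 → 0x0 << 5 → word 0x0d
opcode:1 = 1 → 0x1 << 6 → word 0x4d
id:1 = 1 → 0x1 << 7 → word 0xcd
word = 0xcd → little-endian bytes:
  [0]=0xcd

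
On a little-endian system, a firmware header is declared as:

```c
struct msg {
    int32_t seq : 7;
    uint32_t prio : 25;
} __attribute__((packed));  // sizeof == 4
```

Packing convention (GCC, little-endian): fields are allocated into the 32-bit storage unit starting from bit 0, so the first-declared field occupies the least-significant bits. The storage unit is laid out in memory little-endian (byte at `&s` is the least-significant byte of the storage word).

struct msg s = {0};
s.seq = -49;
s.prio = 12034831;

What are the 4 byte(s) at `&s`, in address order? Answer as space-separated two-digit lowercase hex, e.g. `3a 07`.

cf 87 d1 5b

seq (7b) val=-49 bits=0x4f at bit 0: 0x0000004f
prio (25b) val=12034831 bits=0xb7a30f at bit 7: 0x5bd187cf
word = 0x5bd187cf → little-endian bytes:
  [0]=0xcf  [1]=0x87  [2]=0xd1  [3]=0x5b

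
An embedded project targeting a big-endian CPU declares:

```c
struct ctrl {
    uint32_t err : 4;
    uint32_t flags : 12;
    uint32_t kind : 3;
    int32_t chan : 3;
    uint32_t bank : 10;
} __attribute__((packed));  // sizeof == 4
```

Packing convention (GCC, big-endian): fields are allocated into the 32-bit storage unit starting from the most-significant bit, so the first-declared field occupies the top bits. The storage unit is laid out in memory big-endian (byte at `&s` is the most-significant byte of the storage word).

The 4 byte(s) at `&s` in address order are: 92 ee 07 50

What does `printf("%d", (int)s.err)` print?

[0]=0x92 [1]=0xee [2]=0x07 [3]=0x50 (big-endian) → word 0x92ee0750
err [28+:4] = (word>>28) & 0xf = 9  ←
flags [16+:12] = (word>>16) & 0xfff = 750
kind [13+:3] = (word>>13) & 0x7 = 0
chan [10+:3] = (word>>10) & 0x7 = 1
bank [0+:10] = (word>>0) & 0x3ff = 848

9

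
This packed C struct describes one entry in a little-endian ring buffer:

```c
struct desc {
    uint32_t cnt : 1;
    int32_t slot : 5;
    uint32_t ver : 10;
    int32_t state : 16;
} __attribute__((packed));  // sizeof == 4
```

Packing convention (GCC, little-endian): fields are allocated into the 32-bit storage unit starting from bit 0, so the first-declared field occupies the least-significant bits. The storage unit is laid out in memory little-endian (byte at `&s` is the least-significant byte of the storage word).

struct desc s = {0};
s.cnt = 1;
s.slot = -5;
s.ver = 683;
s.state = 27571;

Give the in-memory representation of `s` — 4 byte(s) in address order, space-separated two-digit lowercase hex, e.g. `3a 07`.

f7 aa b3 6b

cnt:1 = 1 → 0x1 << 0 → word 0x00000001
slot:5 = -5 → 0x1b << 1 → word 0x00000037
ver:10 = 683 → 0x2ab << 6 → word 0x0000aaf7
state:16 = 27571 → 0x6bb3 << 16 → word 0x6bb3aaf7
word = 0x6bb3aaf7 → little-endian bytes:
  [0]=0xf7  [1]=0xaa  [2]=0xb3  [3]=0x6b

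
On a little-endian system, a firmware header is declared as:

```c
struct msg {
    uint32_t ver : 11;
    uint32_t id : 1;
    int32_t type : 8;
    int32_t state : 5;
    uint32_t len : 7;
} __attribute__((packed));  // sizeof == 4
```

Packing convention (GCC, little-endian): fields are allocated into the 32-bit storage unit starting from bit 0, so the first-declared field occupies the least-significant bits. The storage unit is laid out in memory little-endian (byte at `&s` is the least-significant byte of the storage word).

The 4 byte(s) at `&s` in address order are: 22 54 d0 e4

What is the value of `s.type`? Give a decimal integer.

5

[0]=0x22 [1]=0x54 [2]=0xd0 [3]=0xe4 (little-endian) → word 0xe4d05422
ver:11 @ bit 0 → (0xe4d05422>>0)&0x7ff = 0x422
id:1 @ bit 11 → (0xe4d05422>>11)&0x1 = 0x0
type:8 @ bit 12 → (0xe4d05422>>12)&0xff = 0x5  ←
state:5 @ bit 20 → (0xe4d05422>>20)&0x1f = 0xd
len:7 @ bit 25 → (0xe4d05422>>25)&0x7f = 0x72
type signed 8b, MSB=0: value = 5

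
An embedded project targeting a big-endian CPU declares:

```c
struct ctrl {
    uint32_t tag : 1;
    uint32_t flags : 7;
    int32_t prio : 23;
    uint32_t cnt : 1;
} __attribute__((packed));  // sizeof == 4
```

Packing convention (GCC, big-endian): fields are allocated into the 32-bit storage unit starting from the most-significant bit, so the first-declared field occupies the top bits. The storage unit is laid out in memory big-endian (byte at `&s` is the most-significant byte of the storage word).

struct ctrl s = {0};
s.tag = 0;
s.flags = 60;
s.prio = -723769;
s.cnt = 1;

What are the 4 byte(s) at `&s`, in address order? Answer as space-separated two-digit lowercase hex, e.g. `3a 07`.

tag (1b) val=0 bits=0x0 at bit 31: 0x00000000
flags (7b) val=60 bits=0x3c at bit 24: 0x3c000000
prio (23b) val=-723769 bits=0x74f4c7 at bit 1: 0x3ce9e98e
cnt (1b) val=1 bits=0x1 at bit 0: 0x3ce9e98f
word = 0x3ce9e98f → big-endian bytes:
  [0]=0x3c  [1]=0xe9  [2]=0xe9  [3]=0x8f

3c e9 e9 8f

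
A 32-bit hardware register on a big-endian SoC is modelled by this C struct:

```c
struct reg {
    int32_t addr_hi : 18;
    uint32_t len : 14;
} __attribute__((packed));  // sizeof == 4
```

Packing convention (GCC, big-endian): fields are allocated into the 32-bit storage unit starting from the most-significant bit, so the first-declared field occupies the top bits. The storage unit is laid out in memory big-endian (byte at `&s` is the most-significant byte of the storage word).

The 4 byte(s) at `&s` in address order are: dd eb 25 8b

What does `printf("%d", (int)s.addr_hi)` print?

[0]=0xdd [1]=0xeb [2]=0x25 [3]=0x8b (big-endian) → word 0xddeb258b
addr_hi:18 @ bit 14 → (0xddeb258b>>14)&0x3ffff = 0x377ac  ←
len:14 @ bit 0 → (0xddeb258b>>0)&0x3fff = 0x258b
addr_hi signed 18b, MSB=1: 227244 - 262144 = -34900

-34900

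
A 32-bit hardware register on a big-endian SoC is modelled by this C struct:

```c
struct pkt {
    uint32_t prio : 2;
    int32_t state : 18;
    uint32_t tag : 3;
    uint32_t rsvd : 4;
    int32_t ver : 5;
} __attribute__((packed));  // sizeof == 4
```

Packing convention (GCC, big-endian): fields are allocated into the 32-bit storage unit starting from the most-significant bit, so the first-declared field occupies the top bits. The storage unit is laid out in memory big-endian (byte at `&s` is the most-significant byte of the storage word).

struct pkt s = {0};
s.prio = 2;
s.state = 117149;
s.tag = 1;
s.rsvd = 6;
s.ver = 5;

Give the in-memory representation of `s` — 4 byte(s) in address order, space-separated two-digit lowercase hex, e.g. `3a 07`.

9c 99 d2 c5

[30+:2] prio=2 & 0x3 = 0x2; word=0x80000000
[12+:18] state=117149 & 0x3ffff = 0x1c99d; word=0x9c99d000
[9+:3] tag=1 & 0x7 = 0x1; word=0x9c99d200
[5+:4] rsvd=6 & 0xf = 0x6; word=0x9c99d2c0
[0+:5] ver=5 & 0x1f = 0x5; word=0x9c99d2c5
word = 0x9c99d2c5 → big-endian bytes:
  [0]=0x9c  [1]=0x99  [2]=0xd2  [3]=0xc5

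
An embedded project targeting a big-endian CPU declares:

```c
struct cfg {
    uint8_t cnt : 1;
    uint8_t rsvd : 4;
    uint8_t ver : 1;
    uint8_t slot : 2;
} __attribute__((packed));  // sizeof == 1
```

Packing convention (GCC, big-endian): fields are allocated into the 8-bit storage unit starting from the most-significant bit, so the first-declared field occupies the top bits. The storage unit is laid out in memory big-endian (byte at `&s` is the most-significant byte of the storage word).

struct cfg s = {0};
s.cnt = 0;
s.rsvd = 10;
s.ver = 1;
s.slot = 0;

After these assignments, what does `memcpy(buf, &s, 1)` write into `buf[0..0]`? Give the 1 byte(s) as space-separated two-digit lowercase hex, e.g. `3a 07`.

cnt (1b) val=0 bits=0x0 at bit 7: 0x00
rsvd (4b) val=10 bits=0xa at bit 3: 0x50
ver (1b) val=1 bits=0x1 at bit 2: 0x54
slot (2b) val=0 bits=0x0 at bit 0: 0x54
word = 0x54 → big-endian bytes:
  [0]=0x54

54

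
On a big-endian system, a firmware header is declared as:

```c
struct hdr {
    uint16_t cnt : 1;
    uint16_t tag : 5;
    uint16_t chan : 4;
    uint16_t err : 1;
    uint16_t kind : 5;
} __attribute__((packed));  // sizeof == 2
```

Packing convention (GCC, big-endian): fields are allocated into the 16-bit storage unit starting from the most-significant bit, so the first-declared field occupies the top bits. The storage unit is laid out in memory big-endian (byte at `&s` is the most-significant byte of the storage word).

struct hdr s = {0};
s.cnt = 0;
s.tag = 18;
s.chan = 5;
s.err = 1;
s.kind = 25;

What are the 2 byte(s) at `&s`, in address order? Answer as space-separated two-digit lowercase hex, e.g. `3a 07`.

cnt:1 = 0 → 0x0 << 15 → word 0x0000
tag:5 = 18 → 0x12 << 10 → word 0x4800
chan:4 = 5 → 0x5 << 6 → word 0x4940
err:1 = 1 → 0x1 << 5 → word 0x4960
kind:5 = 25 → 0x19 << 0 → word 0x4979
word = 0x4979 → big-endian bytes:
  [0]=0x49  [1]=0x79

49 79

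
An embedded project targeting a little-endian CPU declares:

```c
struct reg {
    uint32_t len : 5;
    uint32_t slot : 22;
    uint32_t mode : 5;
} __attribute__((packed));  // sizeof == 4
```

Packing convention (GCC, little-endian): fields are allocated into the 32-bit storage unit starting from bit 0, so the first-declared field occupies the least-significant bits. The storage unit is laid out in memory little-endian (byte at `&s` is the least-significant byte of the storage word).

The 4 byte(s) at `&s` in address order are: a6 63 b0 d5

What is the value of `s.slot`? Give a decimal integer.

[0]=0xa6 [1]=0x63 [2]=0xb0 [3]=0xd5 (little-endian) → word 0xd5b063a6
len [0+:5] = (word>>0) & 0x1f = 6
slot [5+:22] = (word>>5) & 0x3fffff = 2982685  ←
mode [27+:5] = (word>>27) & 0x1f = 26

2982685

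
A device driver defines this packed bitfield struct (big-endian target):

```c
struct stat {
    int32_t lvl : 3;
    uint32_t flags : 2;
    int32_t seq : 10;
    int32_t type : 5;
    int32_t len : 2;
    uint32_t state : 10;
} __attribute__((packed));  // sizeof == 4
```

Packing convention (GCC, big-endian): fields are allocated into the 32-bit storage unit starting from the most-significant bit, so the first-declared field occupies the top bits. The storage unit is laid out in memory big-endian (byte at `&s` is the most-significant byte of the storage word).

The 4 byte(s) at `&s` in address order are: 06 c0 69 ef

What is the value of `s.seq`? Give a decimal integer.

[0]=0x06 [1]=0xc0 [2]=0x69 [3]=0xef (big-endian) → word 0x06c069ef
lvl:3 @ bit 29 → (0x06c069ef>>29)&0x7 = 0x0
flags:2 @ bit 27 → (0x06c069ef>>27)&0x3 = 0x0
seq:10 @ bit 17 → (0x06c069ef>>17)&0x3ff = 0x360  ←
type:5 @ bit 12 → (0x06c069ef>>12)&0x1f = 0x6
len:2 @ bit 10 → (0x06c069ef>>10)&0x3 = 0x2
state:10 @ bit 0 → (0x06c069ef>>0)&0x3ff = 0x1ef
seq signed 10b, MSB=1: 864 - 1024 = -160

-160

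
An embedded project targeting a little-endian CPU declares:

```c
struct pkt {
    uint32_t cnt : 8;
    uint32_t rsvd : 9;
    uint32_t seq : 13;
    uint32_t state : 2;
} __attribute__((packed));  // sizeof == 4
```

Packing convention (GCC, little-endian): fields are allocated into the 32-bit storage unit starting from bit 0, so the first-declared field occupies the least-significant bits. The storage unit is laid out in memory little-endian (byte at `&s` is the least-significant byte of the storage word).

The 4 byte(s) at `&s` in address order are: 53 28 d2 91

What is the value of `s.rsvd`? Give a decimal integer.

40

[0]=0x53 [1]=0x28 [2]=0xd2 [3]=0x91 (little-endian) → word 0x91d22853
cnt [0+:8] = (word>>0) & 0xff = 83
rsvd [8+:9] = (word>>8) & 0x1ff = 40  ←
seq [17+:13] = (word>>17) & 0x1fff = 2281
state [30+:2] = (word>>30) & 0x3 = 2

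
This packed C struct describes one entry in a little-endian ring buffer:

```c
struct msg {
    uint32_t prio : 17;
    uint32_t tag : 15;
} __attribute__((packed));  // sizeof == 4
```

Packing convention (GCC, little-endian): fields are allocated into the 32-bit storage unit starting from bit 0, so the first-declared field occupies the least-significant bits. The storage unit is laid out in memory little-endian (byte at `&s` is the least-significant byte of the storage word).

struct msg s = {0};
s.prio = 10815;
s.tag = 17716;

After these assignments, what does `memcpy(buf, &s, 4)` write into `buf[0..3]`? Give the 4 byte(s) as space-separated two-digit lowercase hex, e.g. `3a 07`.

3f 2a 68 8a

prio (17b) val=10815 bits=0x2a3f at bit 0: 0x00002a3f
tag (15b) val=17716 bits=0x4534 at bit 17: 0x8a682a3f
word = 0x8a682a3f → little-endian bytes:
  [0]=0x3f  [1]=0x2a  [2]=0x68  [3]=0x8a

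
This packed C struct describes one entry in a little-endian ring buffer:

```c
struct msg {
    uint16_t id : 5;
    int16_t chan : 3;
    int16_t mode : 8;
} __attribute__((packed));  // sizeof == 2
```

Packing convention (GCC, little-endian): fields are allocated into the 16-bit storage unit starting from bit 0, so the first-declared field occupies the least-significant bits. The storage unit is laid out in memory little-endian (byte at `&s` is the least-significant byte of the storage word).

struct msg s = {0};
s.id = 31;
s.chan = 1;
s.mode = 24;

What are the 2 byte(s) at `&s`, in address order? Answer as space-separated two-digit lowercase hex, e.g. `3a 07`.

3f 18

id (5b) val=31 bits=0x1f at bit 0: 0x001f
chan (3b) val=1 bits=0x1 at bit 5: 0x003f
mode (8b) val=24 bits=0x18 at bit 8: 0x183f
word = 0x183f → little-endian bytes:
  [0]=0x3f  [1]=0x18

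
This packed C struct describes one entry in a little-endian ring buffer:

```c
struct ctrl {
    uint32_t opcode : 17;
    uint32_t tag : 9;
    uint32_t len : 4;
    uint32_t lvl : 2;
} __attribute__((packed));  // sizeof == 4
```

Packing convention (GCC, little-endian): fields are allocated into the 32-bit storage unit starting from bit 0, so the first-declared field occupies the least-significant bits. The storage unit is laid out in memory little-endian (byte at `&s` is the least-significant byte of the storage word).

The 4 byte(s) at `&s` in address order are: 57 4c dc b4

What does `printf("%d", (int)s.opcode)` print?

19543

[0]=0x57 [1]=0x4c [2]=0xdc [3]=0xb4 (little-endian) → word 0xb4dc4c57
opcode [0+:17] = (word>>0) & 0x1ffff = 19543  ←
tag [17+:9] = (word>>17) & 0x1ff = 110
len [26+:4] = (word>>26) & 0xf = 13
lvl [30+:2] = (word>>30) & 0x3 = 2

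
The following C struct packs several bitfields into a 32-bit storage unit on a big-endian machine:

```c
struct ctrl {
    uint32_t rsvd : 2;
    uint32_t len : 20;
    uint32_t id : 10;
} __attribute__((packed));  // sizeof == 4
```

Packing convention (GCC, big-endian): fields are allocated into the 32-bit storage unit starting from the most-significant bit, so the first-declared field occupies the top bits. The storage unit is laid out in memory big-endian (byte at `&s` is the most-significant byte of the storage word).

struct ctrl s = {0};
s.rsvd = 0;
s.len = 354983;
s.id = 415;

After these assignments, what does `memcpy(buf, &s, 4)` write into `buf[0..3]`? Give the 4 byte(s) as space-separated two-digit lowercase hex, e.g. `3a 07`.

15 aa 9d 9f

rsvd:2 = 0 → 0x0 << 30 → word 0x00000000
len:20 = 354983 → 0x56aa7 << 10 → word 0x15aa9c00
id:10 = 415 → 0x19f << 0 → word 0x15aa9d9f
word = 0x15aa9d9f → big-endian bytes:
  [0]=0x15  [1]=0xaa  [2]=0x9d  [3]=0x9f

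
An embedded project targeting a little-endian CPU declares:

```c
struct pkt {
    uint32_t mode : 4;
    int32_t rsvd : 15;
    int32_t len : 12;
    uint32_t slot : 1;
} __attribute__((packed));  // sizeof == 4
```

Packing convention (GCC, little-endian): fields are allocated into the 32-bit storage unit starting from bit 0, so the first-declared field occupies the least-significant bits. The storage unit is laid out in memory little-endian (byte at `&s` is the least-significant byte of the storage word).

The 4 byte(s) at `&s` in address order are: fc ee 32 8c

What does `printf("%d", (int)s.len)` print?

390

[0]=0xfc [1]=0xee [2]=0x32 [3]=0x8c (little-endian) → word 0x8c32eefc
mode:4 @ bit 0 → (0x8c32eefc>>0)&0xf = 0xc
rsvd:15 @ bit 4 → (0x8c32eefc>>4)&0x7fff = 0x2eef
len:12 @ bit 19 → (0x8c32eefc>>19)&0xfff = 0x186  ←
slot:1 @ bit 31 → (0x8c32eefc>>31)&0x1 = 0x1
len signed 12b, MSB=0: value = 390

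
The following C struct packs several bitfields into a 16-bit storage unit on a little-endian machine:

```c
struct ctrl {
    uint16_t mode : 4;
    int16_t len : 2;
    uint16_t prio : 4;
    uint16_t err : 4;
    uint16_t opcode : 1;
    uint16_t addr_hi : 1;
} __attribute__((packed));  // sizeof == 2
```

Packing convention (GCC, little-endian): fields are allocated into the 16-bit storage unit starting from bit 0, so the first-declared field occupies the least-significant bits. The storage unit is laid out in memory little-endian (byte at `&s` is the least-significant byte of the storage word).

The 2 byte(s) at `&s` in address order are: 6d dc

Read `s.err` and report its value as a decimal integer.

7

[0]=0x6d [1]=0xdc (little-endian) → word 0xdc6d
mode:4 @ bit 0 → (0xdc6d>>0)&0xf = 0xd
len:2 @ bit 4 → (0xdc6d>>4)&0x3 = 0x2
prio:4 @ bit 6 → (0xdc6d>>6)&0xf = 0x1
err:4 @ bit 10 → (0xdc6d>>10)&0xf = 0x7  ←
opcode:1 @ bit 14 → (0xdc6d>>14)&0x1 = 0x1
addr_hi:1 @ bit 15 → (0xdc6d>>15)&0x1 = 0x1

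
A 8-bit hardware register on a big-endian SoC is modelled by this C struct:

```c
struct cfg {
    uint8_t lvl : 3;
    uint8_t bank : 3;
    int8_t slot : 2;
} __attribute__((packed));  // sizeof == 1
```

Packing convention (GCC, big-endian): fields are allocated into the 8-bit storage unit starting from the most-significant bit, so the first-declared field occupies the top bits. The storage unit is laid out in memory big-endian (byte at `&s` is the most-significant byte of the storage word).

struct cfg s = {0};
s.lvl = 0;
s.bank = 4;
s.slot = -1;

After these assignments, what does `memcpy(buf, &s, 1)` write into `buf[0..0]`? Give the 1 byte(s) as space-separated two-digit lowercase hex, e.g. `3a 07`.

lvl (3b) val=0 bits=0x0 at bit 5: 0x00
bank (3b) val=4 bits=0x4 at bit 2: 0x10
slot (2b) val=-1 bits=0x3 at bit 0: 0x13
word = 0x13 → big-endian bytes:
  [0]=0x13

13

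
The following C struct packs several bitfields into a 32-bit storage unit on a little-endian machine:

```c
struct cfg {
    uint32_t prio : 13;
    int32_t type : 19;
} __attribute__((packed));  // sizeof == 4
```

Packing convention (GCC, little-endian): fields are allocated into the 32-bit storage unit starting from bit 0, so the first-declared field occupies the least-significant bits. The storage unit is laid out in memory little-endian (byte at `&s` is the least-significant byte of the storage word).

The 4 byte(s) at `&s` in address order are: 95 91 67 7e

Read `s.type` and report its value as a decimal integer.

258876

[0]=0x95 [1]=0x91 [2]=0x67 [3]=0x7e (little-endian) → word 0x7e679195
prio [0+:13] = (word>>0) & 0x1fff = 4501
type [13+:19] = (word>>13) & 0x7ffff = 258876  ←
type signed 19b, MSB=0: value = 258876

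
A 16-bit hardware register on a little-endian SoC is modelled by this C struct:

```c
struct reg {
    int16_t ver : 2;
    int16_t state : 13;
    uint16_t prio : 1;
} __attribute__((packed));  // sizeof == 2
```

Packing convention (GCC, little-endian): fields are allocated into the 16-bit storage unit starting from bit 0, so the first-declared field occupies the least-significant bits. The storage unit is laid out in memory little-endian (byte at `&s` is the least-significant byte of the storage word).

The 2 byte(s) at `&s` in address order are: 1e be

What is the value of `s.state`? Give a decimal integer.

[0]=0x1e [1]=0xbe (little-endian) → word 0xbe1e
ver [0+:2] = (word>>0) & 0x3 = 2
state [2+:13] = (word>>2) & 0x1fff = 3975  ←
prio [15+:1] = (word>>15) & 0x1 = 1
state signed 13b, MSB=0: value = 3975

3975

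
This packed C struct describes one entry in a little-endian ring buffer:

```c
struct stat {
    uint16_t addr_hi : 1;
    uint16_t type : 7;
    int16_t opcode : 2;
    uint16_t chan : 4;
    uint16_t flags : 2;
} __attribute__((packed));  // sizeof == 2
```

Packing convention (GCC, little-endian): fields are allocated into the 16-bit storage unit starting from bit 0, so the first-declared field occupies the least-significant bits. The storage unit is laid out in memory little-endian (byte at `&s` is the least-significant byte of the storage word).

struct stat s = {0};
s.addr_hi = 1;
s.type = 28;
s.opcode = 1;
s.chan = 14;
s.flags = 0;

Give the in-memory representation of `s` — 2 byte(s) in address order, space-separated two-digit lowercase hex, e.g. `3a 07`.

addr_hi (1b) val=1 bits=0x1 at bit 0: 0x0001
type (7b) val=28 bits=0x1c at bit 1: 0x0039
opcode (2b) val=1 bits=0x1 at bit 8: 0x0139
chan (4b) val=14 bits=0xe at bit 10: 0x3939
flags (2b) val=0 bits=0x0 at bit 14: 0x3939
word = 0x3939 → little-endian bytes:
  [0]=0x39  [1]=0x39

39 39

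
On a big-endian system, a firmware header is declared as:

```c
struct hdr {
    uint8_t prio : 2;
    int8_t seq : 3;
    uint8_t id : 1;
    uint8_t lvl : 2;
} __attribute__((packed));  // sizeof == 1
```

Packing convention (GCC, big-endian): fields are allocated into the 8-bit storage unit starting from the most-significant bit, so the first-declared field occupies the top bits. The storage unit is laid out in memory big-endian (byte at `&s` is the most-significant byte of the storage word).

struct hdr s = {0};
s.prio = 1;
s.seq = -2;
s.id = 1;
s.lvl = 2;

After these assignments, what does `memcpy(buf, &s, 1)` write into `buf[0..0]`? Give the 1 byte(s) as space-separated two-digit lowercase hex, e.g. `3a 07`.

76

prio:2 = 1 → 0x1 << 6 → word 0x40
seq:3 = -2 → 0x6 << 3 → word 0x70
id:1 = 1 → 0x1 << 2 → word 0x74
lvl:2 = 2 → 0x2 << 0 → word 0x76
word = 0x76 → big-endian bytes:
  [0]=0x76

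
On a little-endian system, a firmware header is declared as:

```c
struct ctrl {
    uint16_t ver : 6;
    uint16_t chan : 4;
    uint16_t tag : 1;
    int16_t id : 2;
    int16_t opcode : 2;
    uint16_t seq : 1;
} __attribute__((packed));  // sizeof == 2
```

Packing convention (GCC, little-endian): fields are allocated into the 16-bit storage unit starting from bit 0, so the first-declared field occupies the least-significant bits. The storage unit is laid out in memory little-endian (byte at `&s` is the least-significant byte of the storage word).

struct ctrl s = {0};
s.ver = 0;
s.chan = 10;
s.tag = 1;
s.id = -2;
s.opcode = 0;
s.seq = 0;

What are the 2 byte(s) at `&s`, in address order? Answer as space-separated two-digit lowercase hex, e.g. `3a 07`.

80 16

[0+:6] ver=0 & 0x3f = 0x0; word=0x0000
[6+:4] chan=10 & 0xf = 0xa; word=0x0280
[10+:1] tag=1 & 0x1 = 0x1; word=0x0680
[11+:2] id=-2 & 0x3 = 0x2; word=0x1680
[13+:2] opcode=0 & 0x3 = 0x0; word=0x1680
[15+:1] seq=0 & 0x1 = 0x0; word=0x1680
word = 0x1680 → little-endian bytes:
  [0]=0x80  [1]=0x16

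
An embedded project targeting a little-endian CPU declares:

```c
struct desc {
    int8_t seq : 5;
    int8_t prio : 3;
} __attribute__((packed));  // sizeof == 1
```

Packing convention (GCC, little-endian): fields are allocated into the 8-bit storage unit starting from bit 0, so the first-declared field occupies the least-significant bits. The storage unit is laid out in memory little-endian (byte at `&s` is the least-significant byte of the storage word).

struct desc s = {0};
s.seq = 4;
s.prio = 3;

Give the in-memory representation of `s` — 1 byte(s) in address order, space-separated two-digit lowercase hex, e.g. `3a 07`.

[0+:5] seq=4 & 0x1f = 0x4; word=0x04
[5+:3] prio=3 & 0x7 = 0x3; word=0x64
word = 0x64 → little-endian bytes:
  [0]=0x64

64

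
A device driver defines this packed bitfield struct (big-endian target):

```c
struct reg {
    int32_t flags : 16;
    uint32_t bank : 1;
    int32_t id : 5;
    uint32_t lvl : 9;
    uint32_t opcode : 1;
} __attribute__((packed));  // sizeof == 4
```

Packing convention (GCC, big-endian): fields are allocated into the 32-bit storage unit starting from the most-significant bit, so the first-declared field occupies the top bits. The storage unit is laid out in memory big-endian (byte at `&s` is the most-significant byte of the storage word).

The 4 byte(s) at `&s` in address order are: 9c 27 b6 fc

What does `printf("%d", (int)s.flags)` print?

[0]=0x9c [1]=0x27 [2]=0xb6 [3]=0xfc (big-endian) → word 0x9c27b6fc
flags [16+:16] = (word>>16) & 0xffff = 39975  ←
bank [15+:1] = (word>>15) & 0x1 = 1
id [10+:5] = (word>>10) & 0x1f = 13
lvl [1+:9] = (word>>1) & 0x1ff = 382
opcode [0+:1] = (word>>0) & 0x1 = 0
flags signed 16b, MSB=1: 39975 - 65536 = -25561

-25561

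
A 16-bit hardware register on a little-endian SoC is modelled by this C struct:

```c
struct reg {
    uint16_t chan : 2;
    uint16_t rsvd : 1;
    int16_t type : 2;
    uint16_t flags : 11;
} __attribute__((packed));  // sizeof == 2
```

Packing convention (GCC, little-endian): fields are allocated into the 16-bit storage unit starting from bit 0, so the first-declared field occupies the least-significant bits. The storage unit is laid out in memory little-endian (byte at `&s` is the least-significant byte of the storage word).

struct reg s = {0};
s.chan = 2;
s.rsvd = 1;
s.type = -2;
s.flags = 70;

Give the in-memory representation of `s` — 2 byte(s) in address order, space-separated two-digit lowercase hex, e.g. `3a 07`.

chan:2 = 2 → 0x2 << 0 → word 0x0002
rsvd:1 = 1 → 0x1 << 2 → word 0x0006
type:2 = -2 → 0x2 << 3 → word 0x0016
flags:11 = 70 → 0x46 << 5 → word 0x08d6
word = 0x08d6 → little-endian bytes:
  [0]=0xd6  [1]=0x08

d6 08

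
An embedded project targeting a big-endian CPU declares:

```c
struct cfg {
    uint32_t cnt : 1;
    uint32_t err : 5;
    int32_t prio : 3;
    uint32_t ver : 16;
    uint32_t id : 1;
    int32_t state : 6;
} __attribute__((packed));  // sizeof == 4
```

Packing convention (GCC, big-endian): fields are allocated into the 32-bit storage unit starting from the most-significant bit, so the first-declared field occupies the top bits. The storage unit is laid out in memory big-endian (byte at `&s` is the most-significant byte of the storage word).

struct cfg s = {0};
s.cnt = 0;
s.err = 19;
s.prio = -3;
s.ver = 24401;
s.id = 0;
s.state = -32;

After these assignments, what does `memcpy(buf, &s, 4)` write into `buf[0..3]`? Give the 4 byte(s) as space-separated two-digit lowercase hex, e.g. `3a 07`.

4e af a8 a0

[31+:1] cnt=0 & 0x1 = 0x0; word=0x00000000
[26+:5] err=19 & 0x1f = 0x13; word=0x4c000000
[23+:3] prio=-3 & 0x7 = 0x5; word=0x4e800000
[7+:16] ver=24401 & 0xffff = 0x5f51; word=0x4eafa880
[6+:1] id=0 & 0x1 = 0x0; word=0x4eafa880
[0+:6] state=-32 & 0x3f = 0x20; word=0x4eafa8a0
word = 0x4eafa8a0 → big-endian bytes:
  [0]=0x4e  [1]=0xaf  [2]=0xa8  [3]=0xa0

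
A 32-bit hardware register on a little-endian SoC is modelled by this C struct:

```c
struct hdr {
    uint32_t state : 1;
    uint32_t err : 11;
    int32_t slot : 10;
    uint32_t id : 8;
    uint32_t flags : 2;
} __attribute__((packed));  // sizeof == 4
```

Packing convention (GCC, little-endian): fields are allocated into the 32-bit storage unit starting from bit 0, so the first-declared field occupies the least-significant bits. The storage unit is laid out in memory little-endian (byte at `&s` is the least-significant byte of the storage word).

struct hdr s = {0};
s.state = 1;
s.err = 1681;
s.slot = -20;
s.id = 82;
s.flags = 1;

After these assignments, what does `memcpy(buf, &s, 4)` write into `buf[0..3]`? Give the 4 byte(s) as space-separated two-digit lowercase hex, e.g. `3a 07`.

23 cd be 54

state (1b) val=1 bits=0x1 at bit 0: 0x00000001
err (11b) val=1681 bits=0x691 at bit 1: 0x00000d23
slot (10b) val=-20 bits=0x3ec at bit 12: 0x003ecd23
id (8b) val=82 bits=0x52 at bit 22: 0x14becd23
flags (2b) val=1 bits=0x1 at bit 30: 0x54becd23
word = 0x54becd23 → little-endian bytes:
  [0]=0x23  [1]=0xcd  [2]=0xbe  [3]=0x54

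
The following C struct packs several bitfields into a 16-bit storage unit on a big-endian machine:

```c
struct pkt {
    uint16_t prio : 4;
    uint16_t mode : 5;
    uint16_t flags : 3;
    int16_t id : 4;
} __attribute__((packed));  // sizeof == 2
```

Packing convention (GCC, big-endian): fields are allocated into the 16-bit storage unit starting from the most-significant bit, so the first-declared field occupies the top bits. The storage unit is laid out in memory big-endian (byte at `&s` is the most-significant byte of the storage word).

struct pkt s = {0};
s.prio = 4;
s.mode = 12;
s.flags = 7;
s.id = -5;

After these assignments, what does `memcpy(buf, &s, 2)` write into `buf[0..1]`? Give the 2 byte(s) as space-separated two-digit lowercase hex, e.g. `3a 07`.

46 7b

prio:4 = 4 → 0x4 << 12 → word 0x4000
mode:5 = 12 → 0xc << 7 → word 0x4600
flags:3 = 7 → 0x7 << 4 → word 0x4670
id:4 = -5 → 0xb << 0 → word 0x467b
word = 0x467b → big-endian bytes:
  [0]=0x46  [1]=0x7b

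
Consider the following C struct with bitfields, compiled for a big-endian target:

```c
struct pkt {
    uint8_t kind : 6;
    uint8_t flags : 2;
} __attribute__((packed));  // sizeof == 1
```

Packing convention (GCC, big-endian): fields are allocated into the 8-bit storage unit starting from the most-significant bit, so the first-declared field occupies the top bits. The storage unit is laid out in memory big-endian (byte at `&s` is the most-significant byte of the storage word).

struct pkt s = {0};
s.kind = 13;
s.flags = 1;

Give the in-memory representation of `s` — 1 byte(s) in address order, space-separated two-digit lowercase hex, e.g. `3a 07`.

kind (6b) val=13 bits=0xd at bit 2: 0x34
flags (2b) val=1 bits=0x1 at bit 0: 0x35
word = 0x35 → big-endian bytes:
  [0]=0x35

35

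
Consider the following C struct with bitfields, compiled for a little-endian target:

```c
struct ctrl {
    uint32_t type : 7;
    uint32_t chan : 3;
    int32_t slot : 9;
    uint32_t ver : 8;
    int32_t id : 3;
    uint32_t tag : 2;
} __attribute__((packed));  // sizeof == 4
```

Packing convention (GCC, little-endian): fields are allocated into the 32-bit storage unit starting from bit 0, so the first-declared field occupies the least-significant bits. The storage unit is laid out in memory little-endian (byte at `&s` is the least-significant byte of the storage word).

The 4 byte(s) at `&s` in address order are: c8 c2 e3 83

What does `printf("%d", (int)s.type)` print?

[0]=0xc8 [1]=0xc2 [2]=0xe3 [3]=0x83 (little-endian) → word 0x83e3c2c8
type [0+:7] = (word>>0) & 0x7f = 72  ←
chan [7+:3] = (word>>7) & 0x7 = 5
slot [10+:9] = (word>>10) & 0x1ff = 240
ver [19+:8] = (word>>19) & 0xff = 124
id [27+:3] = (word>>27) & 0x7 = 0
tag [30+:2] = (word>>30) & 0x3 = 2

72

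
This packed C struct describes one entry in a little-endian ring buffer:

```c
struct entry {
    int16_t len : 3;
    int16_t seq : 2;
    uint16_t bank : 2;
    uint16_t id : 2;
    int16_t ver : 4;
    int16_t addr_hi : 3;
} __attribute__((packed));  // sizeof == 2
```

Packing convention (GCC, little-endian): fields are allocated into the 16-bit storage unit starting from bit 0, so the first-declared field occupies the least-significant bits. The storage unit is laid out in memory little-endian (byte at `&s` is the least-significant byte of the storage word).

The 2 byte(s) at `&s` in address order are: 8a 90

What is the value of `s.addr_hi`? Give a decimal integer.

-4

[0]=0x8a [1]=0x90 (little-endian) → word 0x908a
len:3 @ bit 0 → (0x908a>>0)&0x7 = 0x2
seq:2 @ bit 3 → (0x908a>>3)&0x3 = 0x1
bank:2 @ bit 5 → (0x908a>>5)&0x3 = 0x0
id:2 @ bit 7 → (0x908a>>7)&0x3 = 0x1
ver:4 @ bit 9 → (0x908a>>9)&0xf = 0x8
addr_hi:3 @ bit 13 → (0x908a>>13)&0x7 = 0x4  ←
addr_hi signed 3b, MSB=1: 4 - 8 = -4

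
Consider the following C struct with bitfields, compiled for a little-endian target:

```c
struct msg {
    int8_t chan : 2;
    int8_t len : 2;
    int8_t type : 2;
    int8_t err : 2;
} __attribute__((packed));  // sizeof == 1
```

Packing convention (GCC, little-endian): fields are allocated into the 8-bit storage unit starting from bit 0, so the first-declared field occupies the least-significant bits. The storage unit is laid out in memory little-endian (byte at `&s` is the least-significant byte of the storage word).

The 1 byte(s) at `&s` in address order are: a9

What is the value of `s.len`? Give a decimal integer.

-2

[0]=0xa9 (little-endian) → word 0xa9
chan [0+:2] = (word>>0) & 0x3 = 1
len [2+:2] = (word>>2) & 0x3 = 2  ←
type [4+:2] = (word>>4) & 0x3 = 2
err [6+:2] = (word>>6) & 0x3 = 2
len signed 2b, MSB=1: 2 - 4 = -2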